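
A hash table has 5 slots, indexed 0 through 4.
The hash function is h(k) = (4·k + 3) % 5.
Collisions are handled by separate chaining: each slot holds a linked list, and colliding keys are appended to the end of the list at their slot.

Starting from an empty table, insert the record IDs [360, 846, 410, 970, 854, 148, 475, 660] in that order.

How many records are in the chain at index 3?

Insert 360: h=3, bucket 3 empty -> new chain.
Insert 846: h=2, bucket 2 empty -> new chain.
Insert 410: h=3, bucket 3 nonempty -> append to chain.
Insert 970: h=3, bucket 3 nonempty -> append to chain.
Insert 854: h=4, bucket 4 empty -> new chain.
Insert 148: h=0, bucket 0 empty -> new chain.
Insert 475: h=3, bucket 3 nonempty -> append to chain.
Insert 660: h=3, bucket 3 nonempty -> append to chain.
Final buckets:
0: 148
1: _
2: 846
3: 360 -> 410 -> 970 -> 475 -> 660
4: 854

5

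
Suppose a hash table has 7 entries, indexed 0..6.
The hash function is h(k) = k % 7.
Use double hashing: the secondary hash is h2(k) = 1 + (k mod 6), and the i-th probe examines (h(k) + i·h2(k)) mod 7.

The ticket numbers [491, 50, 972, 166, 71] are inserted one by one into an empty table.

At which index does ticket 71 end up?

491: h=1 → slot 1
50: h=1, h2=3, probe 1,4 → slot 4
972: h=6 → slot 6
166: h=5 → slot 5
71: h=1, h2=6, probe 1,0 → slot 0
Table: [71, 491, ., ., 50, 166, 972]

0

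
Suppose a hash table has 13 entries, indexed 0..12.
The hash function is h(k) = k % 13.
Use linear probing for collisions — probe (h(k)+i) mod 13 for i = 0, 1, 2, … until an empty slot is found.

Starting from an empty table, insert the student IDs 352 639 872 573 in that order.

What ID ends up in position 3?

352 hashes to 1; slot 1 is free → place at 1.
639 hashes to 2; slot 2 is free → place at 2.
872 hashes to 1; 1,2 taken → place at 3.
573 hashes to 1; 1,2,3 taken → place at 4.
Table: [—, 352, 639, 872, 573, —, —, —, —, —, —, —, —]

872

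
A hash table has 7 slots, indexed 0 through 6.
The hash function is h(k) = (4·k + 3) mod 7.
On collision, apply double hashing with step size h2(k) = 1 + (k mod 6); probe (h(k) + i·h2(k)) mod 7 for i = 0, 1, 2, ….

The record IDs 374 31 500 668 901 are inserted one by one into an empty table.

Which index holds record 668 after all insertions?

374: h=1 -> slot 1
31: h=1, h2=2, probe 1,3 -> slot 3
500: h=1, h2=3, probe 1,4 -> slot 4
668: h=1, h2=3, probe 1,4,0 -> slot 0
901: h=2 -> slot 2
Table: [668, 374, 901, 31, 500, -, -]

0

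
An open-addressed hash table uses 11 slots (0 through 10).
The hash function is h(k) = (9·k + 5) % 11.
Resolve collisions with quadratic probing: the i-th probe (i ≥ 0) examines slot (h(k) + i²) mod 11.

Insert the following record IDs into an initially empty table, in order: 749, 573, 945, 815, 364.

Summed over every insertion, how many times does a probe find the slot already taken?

749: h=3 -> slot 3
573: h=3, probe 3,4 -> slot 4
945: h=7 -> slot 7
815: h=3, probe 3,4,7,1 -> slot 1
364: h=3, probe 3,4,7,1,8 -> slot 8
Table: [_, 815, _, 749, 573, _, _, 945, 364, _, _]

8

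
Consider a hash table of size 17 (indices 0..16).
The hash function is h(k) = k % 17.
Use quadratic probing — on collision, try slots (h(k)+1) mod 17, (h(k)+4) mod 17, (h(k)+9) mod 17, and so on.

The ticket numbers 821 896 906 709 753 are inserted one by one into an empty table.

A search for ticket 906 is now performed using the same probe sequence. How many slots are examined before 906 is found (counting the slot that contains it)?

Insert 821: h=5, slot 5 empty => index 5.
Insert 896: h=12, slot 12 empty => index 12.
Insert 906: h=5, slot 5 occupied => index 6.
Insert 709: h=12, slot 12 occupied => index 13.
Insert 753: h=5, slots 5,6 occupied => index 9.
Table: [—, —, —, —, —, 821, 906, —, —, 753, —, —, 896, 709, —, —, —]
Lookup 906: h=5, probe 5,6 → found at 6.

2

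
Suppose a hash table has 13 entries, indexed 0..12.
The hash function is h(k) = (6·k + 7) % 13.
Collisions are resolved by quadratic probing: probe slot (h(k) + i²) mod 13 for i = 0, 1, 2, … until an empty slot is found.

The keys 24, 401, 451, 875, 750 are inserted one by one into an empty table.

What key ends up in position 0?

750

24 hashes to 8; slot 8 is free => place at 8.
401 hashes to 8; 8 taken => place at 9.
451 hashes to 9; 9 taken => place at 10.
875 hashes to 5; slot 5 is free => place at 5.
750 hashes to 9; 9,10 taken => place at 0.
Table: [750, ., ., ., ., 875, ., ., 24, 401, 451, ., .]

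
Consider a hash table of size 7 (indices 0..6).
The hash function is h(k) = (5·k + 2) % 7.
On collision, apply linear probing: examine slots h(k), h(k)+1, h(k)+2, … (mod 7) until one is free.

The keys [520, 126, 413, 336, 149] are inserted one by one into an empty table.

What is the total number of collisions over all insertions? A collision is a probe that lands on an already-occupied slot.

4

Insert 520: h=5, slot 5 empty → index 5.
Insert 126: h=2, slot 2 empty → index 2.
Insert 413: h=2, slot 2 occupied → index 3.
Insert 336: h=2, slots 2,3 occupied → index 4.
Insert 149: h=5, slot 5 occupied → index 6.
Table: [∅, ∅, 126, 413, 336, 520, 149]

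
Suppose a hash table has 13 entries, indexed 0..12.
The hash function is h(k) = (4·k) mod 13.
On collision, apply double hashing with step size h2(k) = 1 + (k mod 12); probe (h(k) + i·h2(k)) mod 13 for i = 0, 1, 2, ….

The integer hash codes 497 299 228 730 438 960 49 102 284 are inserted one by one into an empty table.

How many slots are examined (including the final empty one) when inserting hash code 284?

497 hashes to 12; slot 12 is free => place at 12.
299 hashes to 0; slot 0 is free => place at 0.
228 hashes to 2; slot 2 is free => place at 2.
730 hashes to 8; slot 8 is free => place at 8.
438 hashes to 10; slot 10 is free => place at 10.
960 hashes to 5; slot 5 is free => place at 5.
49 hashes to 1; slot 1 is free => place at 1.
102 hashes to 5, h2=7; 5,12 taken => place at 6.
284 hashes to 5, h2=9; 5,1,10,6,2 taken => place at 11.
Table: [299, 49, 228, ., ., 960, 102, ., 730, ., 438, 284, 497]

6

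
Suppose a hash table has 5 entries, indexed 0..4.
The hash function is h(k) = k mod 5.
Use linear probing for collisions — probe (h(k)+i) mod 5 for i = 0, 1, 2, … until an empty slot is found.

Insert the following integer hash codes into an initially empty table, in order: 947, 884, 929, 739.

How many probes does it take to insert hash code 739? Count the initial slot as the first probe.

947: h=2 => slot 2
884: h=4 => slot 4
929: h=4, probe 4,0 => slot 0
739: h=4, probe 4,0,1 => slot 1
Table: [929, 739, 947, _, 884]

3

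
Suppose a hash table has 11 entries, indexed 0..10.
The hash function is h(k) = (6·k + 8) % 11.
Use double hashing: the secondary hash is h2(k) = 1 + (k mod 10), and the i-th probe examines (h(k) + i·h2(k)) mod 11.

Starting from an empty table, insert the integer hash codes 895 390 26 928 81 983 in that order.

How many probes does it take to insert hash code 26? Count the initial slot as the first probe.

2

Insert 895: h=10, slot 10 empty => index 10.
Insert 390: h=5, slot 5 empty => index 5.
Insert 26: h=10, h2=7, slot 10 occupied => index 6.
Insert 928: h=10, h2=9, slot 10 occupied => index 8.
Insert 81: h=10, h2=2, slot 10 occupied => index 1.
Insert 983: h=10, h2=4, slot 10 occupied => index 3.
Table: [∅, 81, ∅, 983, ∅, 390, 26, ∅, 928, ∅, 895]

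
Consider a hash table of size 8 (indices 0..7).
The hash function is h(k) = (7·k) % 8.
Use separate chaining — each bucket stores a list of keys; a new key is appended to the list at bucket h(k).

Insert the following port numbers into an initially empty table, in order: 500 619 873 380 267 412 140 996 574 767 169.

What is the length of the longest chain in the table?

500 -> bucket 4
619 -> bucket 5
873 -> bucket 7
380 -> bucket 4 (collision)
267 -> bucket 5 (collision)
412 -> bucket 4 (collision)
140 -> bucket 4 (collision)
996 -> bucket 4 (collision)
574 -> bucket 2
767 -> bucket 1
169 -> bucket 7 (collision)
Final buckets:
0: .
1: 767
2: 574
3: .
4: 500 -> 380 -> 412 -> 140 -> 996
5: 619 -> 267
6: .
7: 873 -> 169

5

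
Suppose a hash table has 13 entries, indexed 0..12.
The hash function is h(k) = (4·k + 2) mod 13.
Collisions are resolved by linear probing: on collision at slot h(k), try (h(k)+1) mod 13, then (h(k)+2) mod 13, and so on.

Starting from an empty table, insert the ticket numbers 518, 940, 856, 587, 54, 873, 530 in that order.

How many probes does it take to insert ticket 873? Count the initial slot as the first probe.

518 hashes to 7; slot 7 is free -> place at 7.
940 hashes to 5; slot 5 is free -> place at 5.
856 hashes to 7; 7 taken -> place at 8.
587 hashes to 10; slot 10 is free -> place at 10.
54 hashes to 10; 10 taken -> place at 11.
873 hashes to 10; 10,11 taken -> place at 12.
530 hashes to 3; slot 3 is free -> place at 3.
Table: [-, -, -, 530, -, 940, -, 518, 856, -, 587, 54, 873]

3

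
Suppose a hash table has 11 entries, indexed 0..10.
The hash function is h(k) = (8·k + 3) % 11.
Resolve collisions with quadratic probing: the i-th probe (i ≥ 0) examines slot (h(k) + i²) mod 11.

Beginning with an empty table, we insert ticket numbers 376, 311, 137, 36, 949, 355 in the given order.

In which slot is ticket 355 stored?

Insert 376: h=8, slot 8 empty => index 8.
Insert 311: h=5, slot 5 empty => index 5.
Insert 137: h=10, slot 10 empty => index 10.
Insert 36: h=5, slot 5 occupied => index 6.
Insert 949: h=5, slots 5,6 occupied => index 9.
Insert 355: h=5, slots 5,6,9 occupied => index 3.
Table: [∅, ∅, ∅, 355, ∅, 311, 36, ∅, 376, 949, 137]

3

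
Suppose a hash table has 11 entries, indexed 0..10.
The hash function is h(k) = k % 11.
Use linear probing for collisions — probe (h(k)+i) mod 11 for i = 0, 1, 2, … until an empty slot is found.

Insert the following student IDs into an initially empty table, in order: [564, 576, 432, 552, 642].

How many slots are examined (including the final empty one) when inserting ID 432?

3

Insert 564: h=3, slot 3 empty -> index 3.
Insert 576: h=4, slot 4 empty -> index 4.
Insert 432: h=3, slots 3,4 occupied -> index 5.
Insert 552: h=2, slot 2 empty -> index 2.
Insert 642: h=4, slots 4,5 occupied -> index 6.
Table: [., ., 552, 564, 576, 432, 642, ., ., ., .]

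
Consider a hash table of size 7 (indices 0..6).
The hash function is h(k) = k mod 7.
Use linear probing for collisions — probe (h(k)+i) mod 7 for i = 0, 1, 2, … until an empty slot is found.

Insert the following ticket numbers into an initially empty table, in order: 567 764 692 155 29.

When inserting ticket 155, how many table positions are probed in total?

567: h=0 → slot 0
764: h=1 → slot 1
692: h=6 → slot 6
155: h=1, probe 1,2 → slot 2
29: h=1, probe 1,2,3 → slot 3
Table: [567, 764, 155, 29, _, _, 692]

2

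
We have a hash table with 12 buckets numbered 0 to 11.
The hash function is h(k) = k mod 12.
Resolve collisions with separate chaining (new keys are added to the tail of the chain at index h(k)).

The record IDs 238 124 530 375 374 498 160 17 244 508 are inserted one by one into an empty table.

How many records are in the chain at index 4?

4

Insert 238: h=10, bucket 10 empty -> new chain.
Insert 124: h=4, bucket 4 empty -> new chain.
Insert 530: h=2, bucket 2 empty -> new chain.
Insert 375: h=3, bucket 3 empty -> new chain.
Insert 374: h=2, bucket 2 nonempty -> append to chain.
Insert 498: h=6, bucket 6 empty -> new chain.
Insert 160: h=4, bucket 4 nonempty -> append to chain.
Insert 17: h=5, bucket 5 empty -> new chain.
Insert 244: h=4, bucket 4 nonempty -> append to chain.
Insert 508: h=4, bucket 4 nonempty -> append to chain.
Final buckets:
0: ∅
1: ∅
2: 530 -> 374
3: 375
4: 124 -> 160 -> 244 -> 508
5: 17
6: 498
7: ∅
8: ∅
9: ∅
10: 238
11: ∅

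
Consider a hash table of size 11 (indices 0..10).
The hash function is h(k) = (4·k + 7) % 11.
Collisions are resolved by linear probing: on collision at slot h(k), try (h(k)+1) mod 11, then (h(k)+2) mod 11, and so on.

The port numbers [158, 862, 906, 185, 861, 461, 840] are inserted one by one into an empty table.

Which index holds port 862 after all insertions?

2

158 hashes to 1; slot 1 is free => place at 1.
862 hashes to 1; 1 taken => place at 2.
906 hashes to 1; 1,2 taken => place at 3.
185 hashes to 10; slot 10 is free => place at 10.
861 hashes to 8; slot 8 is free => place at 8.
461 hashes to 3; 3 taken => place at 4.
840 hashes to 1; 1,2,3,4 taken => place at 5.
Table: [_, 158, 862, 906, 461, 840, _, _, 861, _, 185]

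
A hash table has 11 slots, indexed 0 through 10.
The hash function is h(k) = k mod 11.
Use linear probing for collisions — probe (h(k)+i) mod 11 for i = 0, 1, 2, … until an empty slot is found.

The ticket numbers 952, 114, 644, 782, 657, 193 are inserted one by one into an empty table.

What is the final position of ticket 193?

952 hashes to 6; slot 6 is free -> place at 6.
114 hashes to 4; slot 4 is free -> place at 4.
644 hashes to 6; 6 taken -> place at 7.
782 hashes to 1; slot 1 is free -> place at 1.
657 hashes to 8; slot 8 is free -> place at 8.
193 hashes to 6; 6,7,8 taken -> place at 9.
Table: [-, 782, -, -, 114, -, 952, 644, 657, 193, -]

9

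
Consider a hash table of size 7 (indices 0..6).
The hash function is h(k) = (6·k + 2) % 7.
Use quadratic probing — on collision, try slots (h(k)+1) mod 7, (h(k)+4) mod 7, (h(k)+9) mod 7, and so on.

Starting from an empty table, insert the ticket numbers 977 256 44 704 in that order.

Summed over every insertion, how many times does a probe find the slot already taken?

3

Insert 977: h=5, slot 5 empty => index 5.
Insert 256: h=5, slot 5 occupied => index 6.
Insert 44: h=0, slot 0 empty => index 0.
Insert 704: h=5, slots 5,6 occupied => index 2.
Table: [44, —, 704, —, —, 977, 256]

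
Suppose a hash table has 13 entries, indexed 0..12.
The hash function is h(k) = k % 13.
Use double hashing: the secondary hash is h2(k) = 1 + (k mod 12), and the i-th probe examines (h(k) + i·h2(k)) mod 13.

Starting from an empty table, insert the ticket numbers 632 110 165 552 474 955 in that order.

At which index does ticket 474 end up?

632 hashes to 8; slot 8 is free → place at 8.
110 hashes to 6; slot 6 is free → place at 6.
165 hashes to 9; slot 9 is free → place at 9.
552 hashes to 6, h2=1; 6 taken → place at 7.
474 hashes to 6, h2=7; 6 taken → place at 0.
955 hashes to 6, h2=8; 6 taken → place at 1.
Table: [474, 955, ∅, ∅, ∅, ∅, 110, 552, 632, 165, ∅, ∅, ∅]

0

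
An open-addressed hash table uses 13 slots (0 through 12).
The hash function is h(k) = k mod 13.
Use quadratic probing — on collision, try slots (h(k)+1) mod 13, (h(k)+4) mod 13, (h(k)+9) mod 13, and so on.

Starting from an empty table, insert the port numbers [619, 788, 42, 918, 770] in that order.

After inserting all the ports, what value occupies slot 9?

788

619: h=8 => slot 8
788: h=8, probe 8,9 => slot 9
42: h=3 => slot 3
918: h=8, probe 8,9,12 => slot 12
770: h=3, probe 3,4 => slot 4
Table: [-, -, -, 42, 770, -, -, -, 619, 788, -, -, 918]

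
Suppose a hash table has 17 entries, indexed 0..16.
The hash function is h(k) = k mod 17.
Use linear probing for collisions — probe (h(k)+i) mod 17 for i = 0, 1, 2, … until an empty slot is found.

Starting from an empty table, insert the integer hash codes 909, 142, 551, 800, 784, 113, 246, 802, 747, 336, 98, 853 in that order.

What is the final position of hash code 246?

9

909 hashes to 8; slot 8 is free -> place at 8.
142 hashes to 6; slot 6 is free -> place at 6.
551 hashes to 7; slot 7 is free -> place at 7.
800 hashes to 1; slot 1 is free -> place at 1.
784 hashes to 2; slot 2 is free -> place at 2.
113 hashes to 11; slot 11 is free -> place at 11.
246 hashes to 8; 8 taken -> place at 9.
802 hashes to 3; slot 3 is free -> place at 3.
747 hashes to 16; slot 16 is free -> place at 16.
336 hashes to 13; slot 13 is free -> place at 13.
98 hashes to 13; 13 taken -> place at 14.
853 hashes to 3; 3 taken -> place at 4.
Table: [., 800, 784, 802, 853, ., 142, 551, 909, 246, ., 113, ., 336, 98, ., 747]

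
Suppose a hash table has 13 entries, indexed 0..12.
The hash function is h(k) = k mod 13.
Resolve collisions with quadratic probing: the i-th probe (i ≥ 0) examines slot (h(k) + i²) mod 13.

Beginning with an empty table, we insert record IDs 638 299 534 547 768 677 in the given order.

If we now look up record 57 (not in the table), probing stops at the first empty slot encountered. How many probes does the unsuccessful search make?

Insert 638: h=1, slot 1 empty -> index 1.
Insert 299: h=0, slot 0 empty -> index 0.
Insert 534: h=1, slot 1 occupied -> index 2.
Insert 547: h=1, slots 1,2 occupied -> index 5.
Insert 768: h=1, slots 1,2,5 occupied -> index 10.
Insert 677: h=1, slots 1,2,5,10 occupied -> index 4.
Table: [299, 638, 534, _, 677, 547, _, _, _, _, 768, _, _]
Lookup 57: h=5, probe 5,6 → slot 6 empty, not found.

2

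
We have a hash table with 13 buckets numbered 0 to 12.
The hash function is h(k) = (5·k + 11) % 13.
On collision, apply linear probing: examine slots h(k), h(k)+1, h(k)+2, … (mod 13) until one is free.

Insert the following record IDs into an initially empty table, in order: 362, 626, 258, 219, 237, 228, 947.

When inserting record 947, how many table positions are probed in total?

362: h=1 => slot 1
626: h=8 => slot 8
258: h=1, probe 1,2 => slot 2
219: h=1, probe 1,2,3 => slot 3
237: h=0 => slot 0
228: h=7 => slot 7
947: h=1, probe 1,2,3,4 => slot 4
Table: [237, 362, 258, 219, 947, ., ., 228, 626, ., ., ., .]

4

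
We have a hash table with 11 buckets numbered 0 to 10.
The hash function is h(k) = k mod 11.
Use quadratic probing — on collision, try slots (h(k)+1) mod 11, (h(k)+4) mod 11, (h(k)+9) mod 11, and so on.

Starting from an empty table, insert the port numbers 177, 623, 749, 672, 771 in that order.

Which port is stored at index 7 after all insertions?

623

177 hashes to 1; slot 1 is free → place at 1.
623 hashes to 7; slot 7 is free → place at 7.
749 hashes to 1; 1 taken → place at 2.
672 hashes to 1; 1,2 taken → place at 5.
771 hashes to 1; 1,2,5 taken → place at 10.
Table: [-, 177, 749, -, -, 672, -, 623, -, -, 771]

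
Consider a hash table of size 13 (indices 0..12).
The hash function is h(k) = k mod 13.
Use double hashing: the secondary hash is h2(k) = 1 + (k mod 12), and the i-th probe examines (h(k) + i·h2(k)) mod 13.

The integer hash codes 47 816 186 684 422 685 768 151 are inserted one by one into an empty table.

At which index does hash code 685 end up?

11

47 hashes to 8; slot 8 is free -> place at 8.
816 hashes to 10; slot 10 is free -> place at 10.
186 hashes to 4; slot 4 is free -> place at 4.
684 hashes to 8, h2=1; 8 taken -> place at 9.
422 hashes to 6; slot 6 is free -> place at 6.
685 hashes to 9, h2=2; 9 taken -> place at 11.
768 hashes to 1; slot 1 is free -> place at 1.
151 hashes to 8, h2=8; 8 taken -> place at 3.
Table: [., 768, ., 151, 186, ., 422, ., 47, 684, 816, 685, .]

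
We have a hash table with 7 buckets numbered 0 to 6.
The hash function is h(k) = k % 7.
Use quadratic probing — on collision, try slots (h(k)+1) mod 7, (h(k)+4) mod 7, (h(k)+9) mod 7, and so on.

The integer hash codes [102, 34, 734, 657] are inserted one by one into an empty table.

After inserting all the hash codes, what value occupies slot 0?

734

102 hashes to 4; slot 4 is free → place at 4.
34 hashes to 6; slot 6 is free → place at 6.
734 hashes to 6; 6 taken → place at 0.
657 hashes to 6; 6,0 taken → place at 3.
Table: [734, _, _, 657, 102, _, 34]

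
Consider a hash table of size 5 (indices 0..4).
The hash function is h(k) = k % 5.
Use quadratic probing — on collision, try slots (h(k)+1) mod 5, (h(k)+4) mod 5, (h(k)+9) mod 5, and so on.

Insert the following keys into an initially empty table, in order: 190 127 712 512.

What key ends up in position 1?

512

190 hashes to 0; slot 0 is free -> place at 0.
127 hashes to 2; slot 2 is free -> place at 2.
712 hashes to 2; 2 taken -> place at 3.
512 hashes to 2; 2,3 taken -> place at 1.
Table: [190, 512, 127, 712, ∅]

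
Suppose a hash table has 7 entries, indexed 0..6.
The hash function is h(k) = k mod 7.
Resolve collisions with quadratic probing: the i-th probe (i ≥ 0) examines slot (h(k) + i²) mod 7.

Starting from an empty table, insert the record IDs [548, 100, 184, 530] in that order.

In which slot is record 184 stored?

6

548: h=2 => slot 2
100: h=2, probe 2,3 => slot 3
184: h=2, probe 2,3,6 => slot 6
530: h=5 => slot 5
Table: [∅, ∅, 548, 100, ∅, 530, 184]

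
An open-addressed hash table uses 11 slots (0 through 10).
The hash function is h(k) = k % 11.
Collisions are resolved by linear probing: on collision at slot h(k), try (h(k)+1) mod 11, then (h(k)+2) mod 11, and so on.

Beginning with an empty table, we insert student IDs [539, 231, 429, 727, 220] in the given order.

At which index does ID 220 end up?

4

539 hashes to 0; slot 0 is free => place at 0.
231 hashes to 0; 0 taken => place at 1.
429 hashes to 0; 0,1 taken => place at 2.
727 hashes to 1; 1,2 taken => place at 3.
220 hashes to 0; 0,1,2,3 taken => place at 4.
Table: [539, 231, 429, 727, 220, —, —, —, —, —, —]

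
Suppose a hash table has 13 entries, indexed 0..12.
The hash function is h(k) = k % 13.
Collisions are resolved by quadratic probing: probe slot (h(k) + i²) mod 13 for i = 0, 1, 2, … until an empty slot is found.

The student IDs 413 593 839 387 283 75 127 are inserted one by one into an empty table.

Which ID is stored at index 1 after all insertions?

283

Insert 413: h=10, slot 10 empty → index 10.
Insert 593: h=8, slot 8 empty → index 8.
Insert 839: h=7, slot 7 empty → index 7.
Insert 387: h=10, slot 10 occupied → index 11.
Insert 283: h=10, slots 10,11 occupied → index 1.
Insert 75: h=10, slots 10,11,1 occupied → index 6.
Insert 127: h=10, slots 10,11,1,6 occupied → index 0.
Table: [127, 283, —, —, —, —, 75, 839, 593, —, 413, 387, —]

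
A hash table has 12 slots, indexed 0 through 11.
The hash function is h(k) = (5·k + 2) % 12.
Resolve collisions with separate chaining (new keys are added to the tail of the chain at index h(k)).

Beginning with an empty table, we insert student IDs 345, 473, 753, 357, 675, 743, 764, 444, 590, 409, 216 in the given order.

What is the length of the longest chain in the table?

345 -> bucket 11
473 -> bucket 3
753 -> bucket 11 (collision)
357 -> bucket 11 (collision)
675 -> bucket 5
743 -> bucket 9
764 -> bucket 6
444 -> bucket 2
590 -> bucket 0
409 -> bucket 7
216 -> bucket 2 (collision)
Final buckets:
0: 590
1: -
2: 444 -> 216
3: 473
4: -
5: 675
6: 764
7: 409
8: -
9: 743
10: -
11: 345 -> 753 -> 357

3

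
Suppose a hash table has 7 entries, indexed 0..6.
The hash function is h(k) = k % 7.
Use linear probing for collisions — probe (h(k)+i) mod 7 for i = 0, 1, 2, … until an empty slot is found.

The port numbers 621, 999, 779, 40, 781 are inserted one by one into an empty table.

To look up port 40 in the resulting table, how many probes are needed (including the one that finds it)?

Insert 621: h=5, slot 5 empty -> index 5.
Insert 999: h=5, slot 5 occupied -> index 6.
Insert 779: h=2, slot 2 empty -> index 2.
Insert 40: h=5, slots 5,6 occupied -> index 0.
Insert 781: h=4, slot 4 empty -> index 4.
Table: [40, ., 779, ., 781, 621, 999]
Lookup 40: h=5, probe 5,6,0 → found at 0.

3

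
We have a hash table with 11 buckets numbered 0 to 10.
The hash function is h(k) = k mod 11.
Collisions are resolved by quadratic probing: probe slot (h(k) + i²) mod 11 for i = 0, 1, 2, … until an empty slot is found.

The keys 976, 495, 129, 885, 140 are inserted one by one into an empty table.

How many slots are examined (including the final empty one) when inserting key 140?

976 hashes to 8; slot 8 is free → place at 8.
495 hashes to 0; slot 0 is free → place at 0.
129 hashes to 8; 8 taken → place at 9.
885 hashes to 5; slot 5 is free → place at 5.
140 hashes to 8; 8,9 taken → place at 1.
Table: [495, 140, -, -, -, 885, -, -, 976, 129, -]

3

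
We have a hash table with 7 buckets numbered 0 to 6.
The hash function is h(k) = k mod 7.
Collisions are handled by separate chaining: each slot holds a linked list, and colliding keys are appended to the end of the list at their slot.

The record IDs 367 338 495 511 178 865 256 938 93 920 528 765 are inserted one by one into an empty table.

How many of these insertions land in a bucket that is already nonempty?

Insert 367: h=3, bucket 3 empty -> new chain.
Insert 338: h=2, bucket 2 empty -> new chain.
Insert 495: h=5, bucket 5 empty -> new chain.
Insert 511: h=0, bucket 0 empty -> new chain.
Insert 178: h=3, bucket 3 nonempty -> append to chain.
Insert 865: h=4, bucket 4 empty -> new chain.
Insert 256: h=4, bucket 4 nonempty -> append to chain.
Insert 938: h=0, bucket 0 nonempty -> append to chain.
Insert 93: h=2, bucket 2 nonempty -> append to chain.
Insert 920: h=3, bucket 3 nonempty -> append to chain.
Insert 528: h=3, bucket 3 nonempty -> append to chain.
Insert 765: h=2, bucket 2 nonempty -> append to chain.
Final buckets:
0: 511 -> 938
1: .
2: 338 -> 93 -> 765
3: 367 -> 178 -> 920 -> 528
4: 865 -> 256
5: 495
6: .

7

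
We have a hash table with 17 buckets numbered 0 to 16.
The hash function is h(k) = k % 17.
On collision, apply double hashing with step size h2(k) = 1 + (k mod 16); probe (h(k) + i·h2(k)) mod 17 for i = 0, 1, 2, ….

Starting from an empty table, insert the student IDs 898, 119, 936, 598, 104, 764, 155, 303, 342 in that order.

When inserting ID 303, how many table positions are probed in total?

2

Insert 898: h=14, slot 14 empty -> index 14.
Insert 119: h=0, slot 0 empty -> index 0.
Insert 936: h=1, slot 1 empty -> index 1.
Insert 598: h=3, slot 3 empty -> index 3.
Insert 104: h=2, slot 2 empty -> index 2.
Insert 764: h=16, slot 16 empty -> index 16.
Insert 155: h=2, h2=12, slots 2,14 occupied -> index 9.
Insert 303: h=14, h2=16, slot 14 occupied -> index 13.
Insert 342: h=2, h2=7, slots 2,9,16 occupied -> index 6.
Table: [119, 936, 104, 598, ∅, ∅, 342, ∅, ∅, 155, ∅, ∅, ∅, 303, 898, ∅, 764]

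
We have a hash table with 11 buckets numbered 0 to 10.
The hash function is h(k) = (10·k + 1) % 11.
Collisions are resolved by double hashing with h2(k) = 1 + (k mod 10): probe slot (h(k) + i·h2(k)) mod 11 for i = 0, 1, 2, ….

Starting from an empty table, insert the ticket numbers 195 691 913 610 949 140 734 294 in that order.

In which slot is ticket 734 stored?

195: h=4 -> slot 4
691: h=3 -> slot 3
913: h=1 -> slot 1
610: h=7 -> slot 7
949: h=9 -> slot 9
140: h=4, h2=1, probe 4,5 -> slot 5
734: h=4, h2=5, probe 4,9,3,8 -> slot 8
294: h=4, h2=5, probe 4,9,3,8,2 -> slot 2
Table: [∅, 913, 294, 691, 195, 140, ∅, 610, 734, 949, ∅]

8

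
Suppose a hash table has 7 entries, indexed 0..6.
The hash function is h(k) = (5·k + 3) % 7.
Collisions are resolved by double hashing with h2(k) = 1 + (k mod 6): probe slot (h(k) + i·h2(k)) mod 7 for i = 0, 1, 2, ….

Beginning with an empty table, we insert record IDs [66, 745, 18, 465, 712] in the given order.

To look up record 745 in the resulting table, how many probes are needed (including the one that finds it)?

Insert 66: h=4, slot 4 empty -> index 4.
Insert 745: h=4, h2=2, slot 4 occupied -> index 6.
Insert 18: h=2, slot 2 empty -> index 2.
Insert 465: h=4, h2=4, slot 4 occupied -> index 1.
Insert 712: h=0, slot 0 empty -> index 0.
Table: [712, 465, 18, —, 66, —, 745]
Lookup 745: h=4, h2=2, probe 4,6 → found at 6.

2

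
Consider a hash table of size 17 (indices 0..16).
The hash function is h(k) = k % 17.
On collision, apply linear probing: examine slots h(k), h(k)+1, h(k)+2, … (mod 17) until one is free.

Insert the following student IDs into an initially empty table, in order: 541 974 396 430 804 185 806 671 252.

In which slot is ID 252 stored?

Insert 541: h=14, slot 14 empty -> index 14.
Insert 974: h=5, slot 5 empty -> index 5.
Insert 396: h=5, slot 5 occupied -> index 6.
Insert 430: h=5, slots 5,6 occupied -> index 7.
Insert 804: h=5, slots 5,6,7 occupied -> index 8.
Insert 185: h=15, slot 15 empty -> index 15.
Insert 806: h=7, slots 7,8 occupied -> index 9.
Insert 671: h=8, slots 8,9 occupied -> index 10.
Insert 252: h=14, slots 14,15 occupied -> index 16.
Table: [., ., ., ., ., 974, 396, 430, 804, 806, 671, ., ., ., 541, 185, 252]

16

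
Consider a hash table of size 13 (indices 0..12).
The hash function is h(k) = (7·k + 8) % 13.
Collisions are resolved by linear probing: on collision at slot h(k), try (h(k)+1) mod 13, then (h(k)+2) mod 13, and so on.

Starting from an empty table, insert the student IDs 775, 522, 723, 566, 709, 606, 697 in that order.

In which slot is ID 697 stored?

2

775 hashes to 12; slot 12 is free -> place at 12.
522 hashes to 9; slot 9 is free -> place at 9.
723 hashes to 12; 12 taken -> place at 0.
566 hashes to 5; slot 5 is free -> place at 5.
709 hashes to 5; 5 taken -> place at 6.
606 hashes to 12; 12,0 taken -> place at 1.
697 hashes to 12; 12,0,1 taken -> place at 2.
Table: [723, 606, 697, —, —, 566, 709, —, —, 522, —, —, 775]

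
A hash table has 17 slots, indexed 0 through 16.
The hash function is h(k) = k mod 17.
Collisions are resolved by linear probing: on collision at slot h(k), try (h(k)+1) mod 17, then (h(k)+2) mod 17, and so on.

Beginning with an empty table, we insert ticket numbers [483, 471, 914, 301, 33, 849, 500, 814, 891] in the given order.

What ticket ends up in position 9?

891

483: h=7 => slot 7
471: h=12 => slot 12
914: h=13 => slot 13
301: h=12, probe 12,13,14 => slot 14
33: h=16 => slot 16
849: h=16, probe 16,0 => slot 0
500: h=7, probe 7,8 => slot 8
814: h=15 => slot 15
891: h=7, probe 7,8,9 => slot 9
Table: [849, ∅, ∅, ∅, ∅, ∅, ∅, 483, 500, 891, ∅, ∅, 471, 914, 301, 814, 33]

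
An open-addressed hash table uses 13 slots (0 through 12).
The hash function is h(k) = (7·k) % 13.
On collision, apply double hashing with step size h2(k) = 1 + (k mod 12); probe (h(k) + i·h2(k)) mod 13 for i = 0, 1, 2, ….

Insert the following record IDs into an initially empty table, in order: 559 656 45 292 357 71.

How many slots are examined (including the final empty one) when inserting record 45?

559: h=0 => slot 0
656: h=3 => slot 3
45: h=3, h2=10, probe 3,0,10 => slot 10
292: h=3, h2=5, probe 3,8 => slot 8
357: h=3, h2=10, probe 3,0,10,7 => slot 7
71: h=3, h2=12, probe 3,2 => slot 2
Table: [559, ∅, 71, 656, ∅, ∅, ∅, 357, 292, ∅, 45, ∅, ∅]

3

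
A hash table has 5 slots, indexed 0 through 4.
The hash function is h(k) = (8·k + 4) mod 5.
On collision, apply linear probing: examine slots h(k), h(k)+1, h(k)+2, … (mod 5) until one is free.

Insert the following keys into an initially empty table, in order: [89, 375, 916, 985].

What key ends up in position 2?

Insert 89: h=1, slot 1 empty => index 1.
Insert 375: h=4, slot 4 empty => index 4.
Insert 916: h=2, slot 2 empty => index 2.
Insert 985: h=4, slot 4 occupied => index 0.
Table: [985, 89, 916, ., 375]

916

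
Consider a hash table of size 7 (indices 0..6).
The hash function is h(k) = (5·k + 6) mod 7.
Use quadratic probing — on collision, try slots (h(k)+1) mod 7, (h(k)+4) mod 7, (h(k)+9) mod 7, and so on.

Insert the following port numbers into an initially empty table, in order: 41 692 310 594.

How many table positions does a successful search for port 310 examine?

2

41: h=1 -> slot 1
692: h=1, probe 1,2 -> slot 2
310: h=2, probe 2,3 -> slot 3
594: h=1, probe 1,2,5 -> slot 5
Table: [—, 41, 692, 310, —, 594, —]
Lookup 310: h=2, probe 2,3 → found at 3.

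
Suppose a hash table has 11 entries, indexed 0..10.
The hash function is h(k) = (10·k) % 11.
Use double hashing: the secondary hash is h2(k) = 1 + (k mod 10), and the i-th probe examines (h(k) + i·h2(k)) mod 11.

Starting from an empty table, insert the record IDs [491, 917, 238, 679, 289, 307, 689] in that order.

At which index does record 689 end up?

491: h=4 -> slot 4
917: h=7 -> slot 7
238: h=4, h2=9, probe 4,2 -> slot 2
679: h=3 -> slot 3
289: h=8 -> slot 8
307: h=1 -> slot 1
689: h=4, h2=10, probe 4,3,2,1,0 -> slot 0
Table: [689, 307, 238, 679, 491, —, —, 917, 289, —, —]

0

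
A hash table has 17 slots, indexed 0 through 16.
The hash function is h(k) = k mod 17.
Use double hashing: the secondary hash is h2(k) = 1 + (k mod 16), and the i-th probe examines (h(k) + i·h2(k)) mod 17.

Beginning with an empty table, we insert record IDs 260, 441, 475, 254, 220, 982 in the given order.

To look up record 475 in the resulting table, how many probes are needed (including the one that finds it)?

2

260: h=5 -> slot 5
441: h=16 -> slot 16
475: h=16, h2=12, probe 16,11 -> slot 11
254: h=16, h2=15, probe 16,14 -> slot 14
220: h=16, h2=13, probe 16,12 -> slot 12
982: h=13 -> slot 13
Table: [., ., ., ., ., 260, ., ., ., ., ., 475, 220, 982, 254, ., 441]
Lookup 475: h=16, h2=12, probe 16,11 → found at 11.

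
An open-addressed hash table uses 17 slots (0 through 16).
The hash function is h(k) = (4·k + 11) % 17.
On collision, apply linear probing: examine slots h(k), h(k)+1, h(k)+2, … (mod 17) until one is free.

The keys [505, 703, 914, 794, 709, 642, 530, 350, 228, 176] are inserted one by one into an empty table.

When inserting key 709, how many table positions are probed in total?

505 hashes to 8; slot 8 is free → place at 8.
703 hashes to 1; slot 1 is free → place at 1.
914 hashes to 12; slot 12 is free → place at 12.
794 hashes to 8; 8 taken → place at 9.
709 hashes to 8; 8,9 taken → place at 10.
642 hashes to 12; 12 taken → place at 13.
530 hashes to 6; slot 6 is free → place at 6.
350 hashes to 0; slot 0 is free → place at 0.
228 hashes to 5; slot 5 is free → place at 5.
176 hashes to 1; 1 taken → place at 2.
Table: [350, 703, 176, —, —, 228, 530, —, 505, 794, 709, —, 914, 642, —, —, —]

3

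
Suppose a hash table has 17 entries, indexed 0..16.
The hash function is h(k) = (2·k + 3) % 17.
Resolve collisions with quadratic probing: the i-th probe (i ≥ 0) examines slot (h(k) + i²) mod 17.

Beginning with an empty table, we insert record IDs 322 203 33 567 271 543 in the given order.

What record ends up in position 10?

Insert 322: h=1, slot 1 empty => index 1.
Insert 203: h=1, slot 1 occupied => index 2.
Insert 33: h=1, slots 1,2 occupied => index 5.
Insert 567: h=15, slot 15 empty => index 15.
Insert 271: h=1, slots 1,2,5 occupied => index 10.
Insert 543: h=1, slots 1,2,5,10 occupied => index 0.
Table: [543, 322, 203, ., ., 33, ., ., ., ., 271, ., ., ., ., 567, .]

271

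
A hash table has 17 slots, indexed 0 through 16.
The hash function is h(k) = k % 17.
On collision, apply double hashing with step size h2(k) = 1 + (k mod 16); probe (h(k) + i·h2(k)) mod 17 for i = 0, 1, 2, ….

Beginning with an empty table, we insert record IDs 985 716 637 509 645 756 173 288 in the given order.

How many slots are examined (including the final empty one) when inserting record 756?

985: h=16 → slot 16
716: h=2 → slot 2
637: h=8 → slot 8
509: h=16, h2=14, probe 16,13 → slot 13
645: h=16, h2=6, probe 16,5 → slot 5
756: h=8, h2=5, probe 8,13,1 → slot 1
173: h=3 → slot 3
288: h=16, h2=1, probe 16,0 → slot 0
Table: [288, 756, 716, 173, _, 645, _, _, 637, _, _, _, _, 509, _, _, 985]

3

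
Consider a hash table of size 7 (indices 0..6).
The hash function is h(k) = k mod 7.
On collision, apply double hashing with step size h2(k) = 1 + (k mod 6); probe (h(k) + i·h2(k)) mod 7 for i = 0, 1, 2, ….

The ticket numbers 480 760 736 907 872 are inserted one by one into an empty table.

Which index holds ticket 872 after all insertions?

0

480: h=4 -> slot 4
760: h=4, h2=5, probe 4,2 -> slot 2
736: h=1 -> slot 1
907: h=4, h2=2, probe 4,6 -> slot 6
872: h=4, h2=3, probe 4,0 -> slot 0
Table: [872, 736, 760, _, 480, _, 907]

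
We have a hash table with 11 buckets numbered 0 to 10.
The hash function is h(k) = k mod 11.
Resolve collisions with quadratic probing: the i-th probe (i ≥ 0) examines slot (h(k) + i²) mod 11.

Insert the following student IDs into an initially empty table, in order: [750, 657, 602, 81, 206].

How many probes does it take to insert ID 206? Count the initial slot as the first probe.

3

750: h=2 → slot 2
657: h=8 → slot 8
602: h=8, probe 8,9 → slot 9
81: h=4 → slot 4
206: h=8, probe 8,9,1 → slot 1
Table: [-, 206, 750, -, 81, -, -, -, 657, 602, -]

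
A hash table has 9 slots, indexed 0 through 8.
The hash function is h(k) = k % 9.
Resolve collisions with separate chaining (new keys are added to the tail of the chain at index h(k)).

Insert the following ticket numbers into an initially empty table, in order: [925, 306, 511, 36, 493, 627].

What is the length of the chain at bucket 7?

3

Insert 925: h=7, bucket 7 empty → new chain.
Insert 306: h=0, bucket 0 empty → new chain.
Insert 511: h=7, bucket 7 nonempty → append to chain.
Insert 36: h=0, bucket 0 nonempty → append to chain.
Insert 493: h=7, bucket 7 nonempty → append to chain.
Insert 627: h=6, bucket 6 empty → new chain.
Final buckets:
0: 306 -> 36
1: _
2: _
3: _
4: _
5: _
6: 627
7: 925 -> 511 -> 493
8: _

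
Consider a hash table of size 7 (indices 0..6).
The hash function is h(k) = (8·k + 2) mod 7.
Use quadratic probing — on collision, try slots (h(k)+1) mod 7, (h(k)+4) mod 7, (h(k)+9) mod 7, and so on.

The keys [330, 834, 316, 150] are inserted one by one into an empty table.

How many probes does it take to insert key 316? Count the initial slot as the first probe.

3

Insert 330: h=3, slot 3 empty → index 3.
Insert 834: h=3, slot 3 occupied → index 4.
Insert 316: h=3, slots 3,4 occupied → index 0.
Insert 150: h=5, slot 5 empty → index 5.
Table: [316, ., ., 330, 834, 150, .]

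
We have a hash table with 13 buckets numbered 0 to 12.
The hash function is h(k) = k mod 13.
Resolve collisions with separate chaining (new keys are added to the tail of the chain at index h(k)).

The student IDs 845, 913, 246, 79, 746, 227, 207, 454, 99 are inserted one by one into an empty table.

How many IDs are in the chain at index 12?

845 -> bucket 0
913 -> bucket 3
246 -> bucket 12
79 -> bucket 1
746 -> bucket 5
227 -> bucket 6
207 -> bucket 12 (collision)
454 -> bucket 12 (collision)
99 -> bucket 8
Final buckets:
0: 845
1: 79
2: ∅
3: 913
4: ∅
5: 746
6: 227
7: ∅
8: 99
9: ∅
10: ∅
11: ∅
12: 246 -> 207 -> 454

3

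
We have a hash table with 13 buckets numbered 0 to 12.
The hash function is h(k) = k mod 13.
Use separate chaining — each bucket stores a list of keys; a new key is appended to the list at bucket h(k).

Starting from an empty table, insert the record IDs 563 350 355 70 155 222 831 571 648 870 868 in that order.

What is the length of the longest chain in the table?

5

Insert 563: h=4, bucket 4 empty → new chain.
Insert 350: h=12, bucket 12 empty → new chain.
Insert 355: h=4, bucket 4 nonempty → append to chain.
Insert 70: h=5, bucket 5 empty → new chain.
Insert 155: h=12, bucket 12 nonempty → append to chain.
Insert 222: h=1, bucket 1 empty → new chain.
Insert 831: h=12, bucket 12 nonempty → append to chain.
Insert 571: h=12, bucket 12 nonempty → append to chain.
Insert 648: h=11, bucket 11 empty → new chain.
Insert 870: h=12, bucket 12 nonempty → append to chain.
Insert 868: h=10, bucket 10 empty → new chain.
Final buckets:
0: -
1: 222
2: -
3: -
4: 563 -> 355
5: 70
6: -
7: -
8: -
9: -
10: 868
11: 648
12: 350 -> 155 -> 831 -> 571 -> 870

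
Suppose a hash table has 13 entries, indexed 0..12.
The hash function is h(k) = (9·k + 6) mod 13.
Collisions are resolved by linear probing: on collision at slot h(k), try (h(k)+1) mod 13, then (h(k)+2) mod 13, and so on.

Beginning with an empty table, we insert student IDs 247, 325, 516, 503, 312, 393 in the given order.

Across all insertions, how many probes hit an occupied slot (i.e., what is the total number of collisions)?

Insert 247: h=6, slot 6 empty -> index 6.
Insert 325: h=6, slot 6 occupied -> index 7.
Insert 516: h=9, slot 9 empty -> index 9.
Insert 503: h=9, slot 9 occupied -> index 10.
Insert 312: h=6, slots 6,7 occupied -> index 8.
Insert 393: h=7, slots 7,8,9,10 occupied -> index 11.
Table: [∅, ∅, ∅, ∅, ∅, ∅, 247, 325, 312, 516, 503, 393, ∅]

8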